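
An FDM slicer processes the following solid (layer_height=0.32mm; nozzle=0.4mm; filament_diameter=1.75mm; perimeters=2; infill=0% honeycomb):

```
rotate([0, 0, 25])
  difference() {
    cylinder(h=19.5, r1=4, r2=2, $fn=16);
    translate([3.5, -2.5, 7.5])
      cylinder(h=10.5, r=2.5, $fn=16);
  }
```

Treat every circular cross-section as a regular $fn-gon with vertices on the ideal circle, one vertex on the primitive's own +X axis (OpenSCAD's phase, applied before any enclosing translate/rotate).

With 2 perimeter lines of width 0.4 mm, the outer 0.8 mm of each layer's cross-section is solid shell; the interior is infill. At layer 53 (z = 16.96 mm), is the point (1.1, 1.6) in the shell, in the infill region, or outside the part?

At z = 16.96 mm: the cone: at t=0.870 of its height the radius interpolates to r₁+(r₂−r₁)t = 2.261, giving a regular 16-gon of that circumradius; the r=2.5 cylinder at (3.5, -2.5) gives a regular 16-gon of circumradius 2.5 (constant along its height); Subtracting the remaining from the first: starting from the cone, the r=2.5 cylinder at (3.5, -2.5) partially overlaps it — only the 0.50 mm² overlap (of its 19.13 mm²) is removed, clipping the outline — 1 connected region; (rotated 25° about Z; rotation is an isometry so areas/perimeters/island counts are preserved). Overall, the cross-section is a single solid region. Undo the 25° rotation: the query point maps to (1.673, 0.985) in the un-rotated model frame. The nearest boundary edge runs (1.60, 1.60)→(2.09, 0.87); distance from the point to it = 0.28 mm. The point is inside the cross-section, 0.28 mm from the nearest boundary — within the 0.8 mm shell band (2 × 0.4).

shell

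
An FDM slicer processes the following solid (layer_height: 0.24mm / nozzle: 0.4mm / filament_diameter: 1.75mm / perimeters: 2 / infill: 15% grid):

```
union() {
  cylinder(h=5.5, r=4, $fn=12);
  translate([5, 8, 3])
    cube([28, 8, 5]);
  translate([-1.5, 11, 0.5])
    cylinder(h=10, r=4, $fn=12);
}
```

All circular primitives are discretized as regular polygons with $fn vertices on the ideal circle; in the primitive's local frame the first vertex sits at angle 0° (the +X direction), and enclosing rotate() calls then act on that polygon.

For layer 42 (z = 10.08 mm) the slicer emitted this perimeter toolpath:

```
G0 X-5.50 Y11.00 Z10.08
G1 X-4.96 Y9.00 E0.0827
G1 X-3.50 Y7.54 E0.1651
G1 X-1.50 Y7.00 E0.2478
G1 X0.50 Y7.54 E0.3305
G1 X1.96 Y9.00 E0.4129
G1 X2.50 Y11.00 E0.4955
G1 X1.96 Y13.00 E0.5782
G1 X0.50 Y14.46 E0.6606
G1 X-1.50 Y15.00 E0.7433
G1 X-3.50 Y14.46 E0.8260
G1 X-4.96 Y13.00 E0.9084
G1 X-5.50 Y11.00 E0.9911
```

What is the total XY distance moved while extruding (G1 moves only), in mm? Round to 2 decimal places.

Sum the Euclidean lengths of each G1 segment: total = 24.83 mm.

24.83 mm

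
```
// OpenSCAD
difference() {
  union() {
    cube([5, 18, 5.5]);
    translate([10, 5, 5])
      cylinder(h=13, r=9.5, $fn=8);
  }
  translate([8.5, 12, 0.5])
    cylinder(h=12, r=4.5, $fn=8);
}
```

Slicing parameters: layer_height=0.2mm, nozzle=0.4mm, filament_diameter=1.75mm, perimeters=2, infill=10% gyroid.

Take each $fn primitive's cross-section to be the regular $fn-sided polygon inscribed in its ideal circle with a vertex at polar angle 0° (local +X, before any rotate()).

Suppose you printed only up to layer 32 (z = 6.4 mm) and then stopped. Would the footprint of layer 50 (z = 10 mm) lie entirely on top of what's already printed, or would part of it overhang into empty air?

Compare the two slices. At z = 6.4: the cube is not intersected at this z (z outside [0, 5.5]); the r=9.5 cylinder at (10, 5) contributes a regular 8-gon of circumradius 9.5 (area = (8/2)·9.500²·sin(360°/8) = 255.27 mm²); Taking the union: only the r=9.5 cylinder at (10, 5) is present, so the union is just that shape — area = 255.27 mm²; the cylinder at (8.5, 12): section is a regular 8-gon, circumradius r=4.5 (area = (8/2)·4.500²·sin(360°/8) = 57.28 mm²); Taking the first minus the rest: starting from that combined region (255.27 mm²), the r=4.5 cylinder at (8.5, 12) partially overlaps it — only the 41.42 mm² overlap (of its 57.28 mm²) is removed, clipping the outline — area = 213.84 mm². At z = 10: the cube is not intersected at this z (z outside [0, 5.5]); the r=9.5 cylinder at (10, 5) gives a regular 8-gon of circumradius 9.5 (constant along its height) (area = (8/2)·9.500²·sin(360°/8) = 255.27 mm²); Merging all regions: only the r=9.5 cylinder at (10, 5) is present, so the union is just that shape — area = 255.27 mm²; the r=4.5 cylinder at (8.5, 12) contributes a regular 8-gon of circumradius 4.5 (area = (8/2)·4.500²·sin(360°/8) = 57.28 mm²); Taking the first minus the rest: starting from that combined region (255.27 mm²), the r=4.5 cylinder at (8.5, 12) partially overlaps it — only the 41.42 mm² overlap (of its 57.28 mm²) is removed, clipping the outline — area = 213.84 mm². Checking containment: the cross-section at z = 10 is a subset of the cross-section at z = 6.4.

entirely on top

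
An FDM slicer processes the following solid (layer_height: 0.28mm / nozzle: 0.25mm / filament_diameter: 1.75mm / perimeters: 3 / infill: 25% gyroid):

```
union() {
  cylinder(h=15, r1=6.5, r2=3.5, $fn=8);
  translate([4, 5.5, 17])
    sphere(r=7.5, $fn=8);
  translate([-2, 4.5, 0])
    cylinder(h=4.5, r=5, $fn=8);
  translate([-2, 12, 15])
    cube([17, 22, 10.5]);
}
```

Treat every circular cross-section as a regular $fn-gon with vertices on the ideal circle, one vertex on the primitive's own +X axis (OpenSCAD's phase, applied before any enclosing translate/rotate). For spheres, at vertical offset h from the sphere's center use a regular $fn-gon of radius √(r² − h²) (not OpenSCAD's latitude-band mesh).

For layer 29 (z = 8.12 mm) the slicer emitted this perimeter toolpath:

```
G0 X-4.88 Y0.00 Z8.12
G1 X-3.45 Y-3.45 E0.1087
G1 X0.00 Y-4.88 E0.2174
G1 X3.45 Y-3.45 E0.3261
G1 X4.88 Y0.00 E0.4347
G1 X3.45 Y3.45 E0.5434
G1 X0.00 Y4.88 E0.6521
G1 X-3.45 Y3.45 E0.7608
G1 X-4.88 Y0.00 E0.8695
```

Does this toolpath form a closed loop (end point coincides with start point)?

Start point (G0): (-4.88, 0.00). End point (last G1): the path returns to the start — closed.

yes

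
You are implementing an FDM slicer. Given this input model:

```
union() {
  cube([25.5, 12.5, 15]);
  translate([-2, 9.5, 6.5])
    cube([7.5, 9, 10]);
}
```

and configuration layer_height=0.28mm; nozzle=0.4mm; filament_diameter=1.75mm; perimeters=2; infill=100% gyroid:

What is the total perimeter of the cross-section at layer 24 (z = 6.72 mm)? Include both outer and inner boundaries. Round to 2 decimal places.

At z = 6.72 mm: the cube (footprint 25.5×12.5) is included at this height (perimeter 76.00 mm); the cube at (-2, 9.5) (footprint 7.5×9) is included at this height (perimeter 33.00 mm); Taking the union: the regions partially overlap (shared area 16.50 mm²), so the edge portions inside another operand are dropped and the merged outline is re-measured after clipping — boundary = 92.00 mm. Overall, the cross-section is a single solid region. Total boundary length (outer) = 92.00 mm.

92.00 mm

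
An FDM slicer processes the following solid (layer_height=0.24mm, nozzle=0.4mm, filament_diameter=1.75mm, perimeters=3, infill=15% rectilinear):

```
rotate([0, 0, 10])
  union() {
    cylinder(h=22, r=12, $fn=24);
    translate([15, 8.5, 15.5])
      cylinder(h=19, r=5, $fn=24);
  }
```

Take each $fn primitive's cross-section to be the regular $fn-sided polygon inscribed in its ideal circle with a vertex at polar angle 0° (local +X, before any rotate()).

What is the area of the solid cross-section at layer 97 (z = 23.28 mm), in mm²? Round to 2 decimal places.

77.65 mm²

At z = 23.28 mm: the cylinder is not intersected at this z (z outside [0, 22]); the r=5 cylinder at (15, 8.5) contributes a regular 24-gon of circumradius 5 (area = (24/2)·5.000²·sin(360°/24) = 77.65 mm²); Combining (union): only the r=5 cylinder at (15, 8.5) is present, so the union is just that shape — area = 77.65 mm²; (whole slice rotated 10° about Z — lengths, areas and connectivity unchanged). Overall, the cross-section is a single solid region. Net area = 77.65 mm².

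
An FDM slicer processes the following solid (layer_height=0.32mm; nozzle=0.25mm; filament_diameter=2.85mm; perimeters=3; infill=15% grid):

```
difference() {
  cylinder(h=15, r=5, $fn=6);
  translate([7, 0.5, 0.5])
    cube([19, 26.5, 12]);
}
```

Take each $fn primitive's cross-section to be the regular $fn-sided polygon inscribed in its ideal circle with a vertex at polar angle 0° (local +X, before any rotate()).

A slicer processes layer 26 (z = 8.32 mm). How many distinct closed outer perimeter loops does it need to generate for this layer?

1

At z = 8.32 mm: the r=5 cylinder gives a regular 6-gon of circumradius 5 (constant along its height); the 19×26.5 cube at (7, 0.5) contributes its full rectangle; After the difference (first − rest): starting from the r=5 cylinder, the 19×26.5 cube at (7, 0.5) misses the remaining region (no effect) — 1 connected region. The result has 1 disconnected region.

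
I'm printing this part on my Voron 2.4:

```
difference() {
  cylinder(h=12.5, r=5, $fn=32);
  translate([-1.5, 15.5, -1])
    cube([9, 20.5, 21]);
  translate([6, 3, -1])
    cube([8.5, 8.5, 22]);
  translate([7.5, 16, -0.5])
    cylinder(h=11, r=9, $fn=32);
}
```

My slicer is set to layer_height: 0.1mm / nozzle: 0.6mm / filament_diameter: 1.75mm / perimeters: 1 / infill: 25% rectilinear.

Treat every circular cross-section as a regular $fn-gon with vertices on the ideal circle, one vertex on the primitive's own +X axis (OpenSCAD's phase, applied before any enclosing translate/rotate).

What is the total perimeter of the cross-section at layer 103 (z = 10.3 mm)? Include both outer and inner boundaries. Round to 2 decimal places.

31.37 mm

At z = 10.3 mm: the r=5 cylinder gives a regular 32-gon of circumradius 5 (constant along its height) (perimeter = 2·32·5.000·sin(180°/32) = 31.37 mm); the 9×20.5 cube at (-1.5, 15.5) contributes its full rectangle (perimeter 59.00 mm); the cube at (6, 3) is present — its section is the full 8.5×8.5 rectangle (perimeter 34.00 mm); the r=9 cylinder at (7.5, 16) gives a regular 32-gon of circumradius 9 (constant along its height) (perimeter = 2·32·9.000·sin(180°/32) = 56.46 mm); Taking the first minus the rest: starting from the r=5 cylinder, the 9×20.5 cube at (-1.5, 15.5) misses the remaining region (no effect); the 8.5×8.5 cube at (6, 3) misses the remaining region (no effect); the r=9 cylinder at (7.5, 16) misses the remaining region (no effect) — boundary = 31.37 mm. Overall, the cross-section is a single solid region. Total boundary length (outer) = 31.37 mm.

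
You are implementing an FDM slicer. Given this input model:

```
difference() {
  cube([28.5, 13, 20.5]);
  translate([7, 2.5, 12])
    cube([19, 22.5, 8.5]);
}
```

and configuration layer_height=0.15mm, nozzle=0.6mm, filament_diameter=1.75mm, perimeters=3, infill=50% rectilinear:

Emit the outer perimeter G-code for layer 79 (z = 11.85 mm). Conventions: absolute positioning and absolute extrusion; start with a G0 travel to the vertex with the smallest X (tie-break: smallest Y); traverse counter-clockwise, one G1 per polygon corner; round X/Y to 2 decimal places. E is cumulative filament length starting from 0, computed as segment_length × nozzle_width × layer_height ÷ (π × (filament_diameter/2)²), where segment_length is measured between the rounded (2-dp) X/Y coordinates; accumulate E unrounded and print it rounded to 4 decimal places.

G0 X0.00 Y0.00 Z11.85
G1 X28.50 Y0.00 E1.0664
G1 X28.50 Y13.00 E1.5528
G1 X0.00 Y13.00 E2.6192
G1 X0.00 Y0.00 E3.1057

At z = 11.85 mm: the 28.5×13 cube contributes its full rectangle; the cube at (7, 2.5) does not reach this height (z outside [12, 20.5]); After the difference (first − rest): none of the subtracted shapes is present at this height, so the 28.5×13 cube is unchanged — 1 connected region. The outline is a single polygon with 4 vertices. Extrusion per mm of travel: 0.6 × 0.15 / (π × 0.875²) = 0.037418. Accumulating E over each segment gives final E = 3.1057.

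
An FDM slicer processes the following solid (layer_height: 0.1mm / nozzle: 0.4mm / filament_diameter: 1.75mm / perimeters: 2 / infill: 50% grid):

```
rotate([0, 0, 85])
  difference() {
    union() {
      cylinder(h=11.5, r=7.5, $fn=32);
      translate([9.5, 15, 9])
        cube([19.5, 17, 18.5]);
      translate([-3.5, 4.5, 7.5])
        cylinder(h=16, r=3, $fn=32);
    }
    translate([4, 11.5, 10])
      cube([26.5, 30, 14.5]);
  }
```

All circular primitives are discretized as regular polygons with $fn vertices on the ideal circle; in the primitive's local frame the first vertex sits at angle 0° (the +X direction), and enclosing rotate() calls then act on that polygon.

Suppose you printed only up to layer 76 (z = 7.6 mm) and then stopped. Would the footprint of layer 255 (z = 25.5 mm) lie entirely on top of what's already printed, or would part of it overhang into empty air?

part overhangs

Compare the two slices. At z = 7.6: the cylinder: section is a regular 32-gon, circumradius r=7.5 (area = (32/2)·7.500²·sin(360°/32) = 175.58 mm²); the cube at (9.5, 15) does not reach this height (z outside [9, 27.5]); the cylinder at (-3.5, 4.5): section is a regular 32-gon, circumradius r=3 (area = (32/2)·3.000²·sin(360°/32) = 28.09 mm²); Merging all regions: the regions partially overlap — summed areas 203.67 mm² minus the doubly-counted overlap 23.24 mm² gives 180.43 mm² — area = 180.43 mm²; the cube at (4, 11.5) is absent (z outside [10, 24.5]); Taking the first minus the rest: none of the subtracted shapes is present at this height, so the result so far is unchanged — area = 180.43 mm²; (rotated 85° about Z; rotation is an isometry so areas/perimeters/island counts are preserved). At z = 25.5: the cylinder does not reach this height (z outside [0, 11.5]); the cube at (9.5, 15) is present — its section is the full 19.5×17 rectangle (area 331.50 mm²); the cylinder at (-3.5, 4.5) does not reach this height (z outside [7.5, 23.5]); Taking the union: only the 19.5×17 cube at (9.5, 15) is present, so the union is just that shape — area = 331.50 mm²; the cube at (4, 11.5) does not reach this height (z outside [10, 24.5]); Subtracting the remaining from the first: none of the subtracted shapes is present at this height, so the result so far is unchanged — area = 331.50 mm²; (rotated 85° about Z; rotation is an isometry so areas/perimeters/island counts are preserved). Checking containment: at z = 25.5 the cross-section extends beyond the z = 7.6 cross-section by about 331.50 mm².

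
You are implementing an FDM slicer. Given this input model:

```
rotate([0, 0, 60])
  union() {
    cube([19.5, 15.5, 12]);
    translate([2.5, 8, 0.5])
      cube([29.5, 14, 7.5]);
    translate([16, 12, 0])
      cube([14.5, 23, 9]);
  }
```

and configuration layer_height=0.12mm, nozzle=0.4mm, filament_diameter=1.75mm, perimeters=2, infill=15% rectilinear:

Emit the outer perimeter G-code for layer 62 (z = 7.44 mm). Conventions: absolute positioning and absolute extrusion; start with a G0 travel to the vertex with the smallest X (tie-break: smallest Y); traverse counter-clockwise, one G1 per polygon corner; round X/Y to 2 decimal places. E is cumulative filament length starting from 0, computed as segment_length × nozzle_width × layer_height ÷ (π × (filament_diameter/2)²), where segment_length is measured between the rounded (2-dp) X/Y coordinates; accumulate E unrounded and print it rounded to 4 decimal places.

At z = 7.44 mm: the 19.5×15.5 cube contributes its full rectangle; the cube at (2.5, 8) is present — its section is the full 29.5×14 rectangle; the 14.5×23 cube at (16, 12) contributes its full rectangle; Combining (union): the regions partially overlap (shared area 272.50 mm²), so overlapping operands fuse into one piece — 1 connected region; (rotated 60° about Z; rotation is an isometry so areas/perimeters/island counts are preserved). The outline is a single polygon with 12 vertices. Extrusion per mm of travel: 0.4 × 0.12 / (π × 0.875²) = 0.019956. Accumulating E over each segment gives final E = 2.6740.

G0 X-22.31 Y31.36 Z7.44
G1 X-11.05 Y24.86 E0.2595
G1 X-17.80 Y13.17 E0.5288
G1 X-12.17 Y9.92 E0.6586
G1 X-13.42 Y7.75 E0.7085
G1 X0.00 Y0.00 E1.0178
G1 X9.75 Y16.89 E1.4070
G1 X2.82 Y20.89 E1.5667
G1 X9.07 Y31.71 E1.8160
G1 X-3.05 Y38.71 E2.0953
G1 X-3.80 Y37.41 E2.1253
G1 X-15.06 Y43.91 E2.3848
G1 X-22.31 Y31.36 E2.6740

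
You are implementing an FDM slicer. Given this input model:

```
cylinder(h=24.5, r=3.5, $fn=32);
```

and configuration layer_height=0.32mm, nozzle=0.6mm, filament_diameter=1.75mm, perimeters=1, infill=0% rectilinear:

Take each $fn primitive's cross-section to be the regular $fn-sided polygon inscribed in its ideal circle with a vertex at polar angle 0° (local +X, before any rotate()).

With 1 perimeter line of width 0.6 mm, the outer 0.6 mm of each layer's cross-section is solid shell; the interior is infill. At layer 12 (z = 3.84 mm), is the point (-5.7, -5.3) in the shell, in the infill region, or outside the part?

outside

At z = 3.84 mm: the r=3.5 cylinder contributes a regular 32-gon of circumradius 3.5. Overall, the cross-section is a single solid region. The nearest boundary edge runs (-2.91, -1.94)→(-2.47, -2.47); distance from the point to it = 4.29 mm. The point is not inside any of the regions above, so it lies outside the cross-section (4.29 mm from the nearest boundary).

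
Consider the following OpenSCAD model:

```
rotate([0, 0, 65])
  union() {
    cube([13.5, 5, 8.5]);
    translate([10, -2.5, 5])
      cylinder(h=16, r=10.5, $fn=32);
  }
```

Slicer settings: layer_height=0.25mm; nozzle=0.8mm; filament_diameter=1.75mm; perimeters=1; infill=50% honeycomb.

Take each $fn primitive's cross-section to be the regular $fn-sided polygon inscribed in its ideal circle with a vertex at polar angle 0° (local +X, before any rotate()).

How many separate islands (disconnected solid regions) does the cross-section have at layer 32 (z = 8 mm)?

At z = 8 mm: the cube is present — its section is the full 13.5×5 rectangle; the cylinder at (10, -2.5): section is a regular 32-gon, circumradius r=10.5; Taking the union: the regions partially overlap (shared area 62.67 mm²), so overlapping operands fuse into one piece — 1 connected region; (whole slice rotated 65° about Z — lengths, areas and connectivity unchanged). Overall, the cross-section is a single solid region. Island count = 1.

1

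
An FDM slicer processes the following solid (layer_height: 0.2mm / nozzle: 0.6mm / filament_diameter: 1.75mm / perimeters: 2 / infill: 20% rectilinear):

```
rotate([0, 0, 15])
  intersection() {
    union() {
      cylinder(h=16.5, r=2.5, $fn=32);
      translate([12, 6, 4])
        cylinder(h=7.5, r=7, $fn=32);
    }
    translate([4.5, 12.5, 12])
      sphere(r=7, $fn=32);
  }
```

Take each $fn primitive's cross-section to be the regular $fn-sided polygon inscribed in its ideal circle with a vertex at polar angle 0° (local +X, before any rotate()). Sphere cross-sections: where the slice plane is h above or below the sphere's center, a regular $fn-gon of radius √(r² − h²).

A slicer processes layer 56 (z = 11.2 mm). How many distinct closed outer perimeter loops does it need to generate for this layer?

At z = 11.2 mm: the cylinder: section is a regular 32-gon, circumradius r=2.5; the r=7 cylinder at (12, 6) gives a regular 32-gon of circumradius 7 (constant along its height); Combining (union): the 2 present regions are separate (no shared area or edge), so areas and boundary lengths simply add and each stays a separate island — 2 connected regions; the r=7 sphere at (4.5, 12.5) slices to a regular 32-gon of circumradius 6.954 (√(r²−h²) with h=0.8 from center); Keeping only the common overlap: the r=7 sphere at (4.5, 12.5) partially overlaps the result so far; clipping to the common part keeps 26.74 mm² — 1 connected region; (whole slice rotated 15° about Z — lengths, areas and connectivity unchanged). The result has 1 disconnected region.

1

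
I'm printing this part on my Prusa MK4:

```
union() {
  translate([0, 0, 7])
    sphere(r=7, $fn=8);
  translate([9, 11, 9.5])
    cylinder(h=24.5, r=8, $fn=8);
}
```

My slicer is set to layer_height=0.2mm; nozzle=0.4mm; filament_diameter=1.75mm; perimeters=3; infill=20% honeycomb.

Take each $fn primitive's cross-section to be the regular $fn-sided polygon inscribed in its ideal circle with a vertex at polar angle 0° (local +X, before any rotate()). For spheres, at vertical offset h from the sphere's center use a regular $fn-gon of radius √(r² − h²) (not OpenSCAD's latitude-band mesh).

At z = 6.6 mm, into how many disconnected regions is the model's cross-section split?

At z = 6.6 mm: the sphere: section is a regular 8-gon, circumradius = √(r²−h²) = √(7²−0.4²) = 6.989; the cylinder at (9, 11) is absent (z outside [9.5, 34]); Taking the union: only the r=7 sphere is present, so the union is just that shape — 1 connected region. The result has 1 disconnected region.

1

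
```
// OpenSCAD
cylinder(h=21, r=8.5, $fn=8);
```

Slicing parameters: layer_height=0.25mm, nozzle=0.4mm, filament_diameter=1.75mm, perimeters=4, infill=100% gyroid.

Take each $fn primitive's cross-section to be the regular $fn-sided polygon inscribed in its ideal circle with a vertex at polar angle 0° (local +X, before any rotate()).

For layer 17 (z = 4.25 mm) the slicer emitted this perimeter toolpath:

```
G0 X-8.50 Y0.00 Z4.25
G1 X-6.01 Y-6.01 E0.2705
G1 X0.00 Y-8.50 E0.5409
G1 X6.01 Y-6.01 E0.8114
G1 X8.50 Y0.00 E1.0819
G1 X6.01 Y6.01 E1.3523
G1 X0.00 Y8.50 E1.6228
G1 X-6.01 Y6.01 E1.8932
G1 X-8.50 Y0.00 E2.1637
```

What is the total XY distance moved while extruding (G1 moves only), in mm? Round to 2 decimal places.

Sum the Euclidean lengths of each G1 segment: total = 52.04 mm.

52.04 mm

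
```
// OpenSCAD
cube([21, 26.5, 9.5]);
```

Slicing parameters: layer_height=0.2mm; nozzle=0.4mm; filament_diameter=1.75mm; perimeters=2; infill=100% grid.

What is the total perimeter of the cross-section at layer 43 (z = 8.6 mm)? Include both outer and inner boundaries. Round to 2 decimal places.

95.00 mm

At z = 8.6 mm: the 21×26.5 cube contributes its full rectangle (perimeter 95.00 mm). Overall, the cross-section is a single solid region. Total boundary length (outer) = 95.00 mm.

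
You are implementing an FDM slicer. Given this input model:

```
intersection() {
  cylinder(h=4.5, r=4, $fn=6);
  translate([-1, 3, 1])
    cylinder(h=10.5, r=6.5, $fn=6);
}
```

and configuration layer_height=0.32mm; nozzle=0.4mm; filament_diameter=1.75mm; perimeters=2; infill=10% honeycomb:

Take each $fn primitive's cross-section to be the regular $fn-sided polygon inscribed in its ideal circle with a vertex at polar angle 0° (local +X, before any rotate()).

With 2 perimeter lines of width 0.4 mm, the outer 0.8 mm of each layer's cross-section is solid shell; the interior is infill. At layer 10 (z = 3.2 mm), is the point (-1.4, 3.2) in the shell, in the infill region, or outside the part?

At z = 3.2 mm: the r=4 cylinder gives a regular 6-gon of circumradius 4 (constant along its height); the cylinder at (-1, 3): section is a regular 6-gon, circumradius r=6.5; After intersecting: the r=6.5 cylinder at (-1, 3) partially overlaps the r=4 cylinder; clipping to the common part keeps 37.19 mm² — 1 connected region. Overall, the cross-section is a single solid region. The nearest boundary edge runs (-2.00, 3.46)→(2.00, 3.46); distance from the point to it = 0.26 mm. The point is inside the cross-section, 0.26 mm from the nearest boundary — within the 0.8 mm shell band (2 × 0.4).

shell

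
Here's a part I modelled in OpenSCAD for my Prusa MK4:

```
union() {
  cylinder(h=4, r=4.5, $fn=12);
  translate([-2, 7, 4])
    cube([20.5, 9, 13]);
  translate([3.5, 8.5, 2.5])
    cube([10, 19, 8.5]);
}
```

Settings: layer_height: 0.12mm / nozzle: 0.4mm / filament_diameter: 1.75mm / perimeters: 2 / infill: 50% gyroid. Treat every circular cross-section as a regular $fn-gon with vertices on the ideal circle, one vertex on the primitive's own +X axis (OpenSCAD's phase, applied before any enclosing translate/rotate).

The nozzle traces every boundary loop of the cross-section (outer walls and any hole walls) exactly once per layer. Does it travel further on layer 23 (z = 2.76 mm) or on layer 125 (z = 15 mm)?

layer 23 (z = 2.76 mm)

Layer 23 (z = 2.76): the cylinder: section is a regular 12-gon, circumradius r=4.5 (perimeter = 2·12·4.500·sin(180°/12) = 27.95 mm); the cube at (-2, 7) is absent (z outside [4, 17]); the cube at (3.5, 8.5) (footprint 10×19) is included at this height (perimeter 58.00 mm); Combining (union): the 2 present regions are separate (no shared area or edge), so areas and boundary lengths simply add and each stays a separate island — boundary = 85.95 mm. So its perimeter = 85.95 mm. Layer 125 (z = 15): the cylinder is absent (z outside [0, 4]); the 20.5×9 cube at (-2, 7) contributes its full rectangle (perimeter 59.00 mm); the cube at (3.5, 8.5) does not reach this height (z outside [2.5, 11]); Combining (union): only the 20.5×9 cube at (-2, 7) is present, so the union is just that shape — boundary = 59.00 mm. So its perimeter = 59.00 mm. Layer 23 is larger (85.95 vs 59.00 mm).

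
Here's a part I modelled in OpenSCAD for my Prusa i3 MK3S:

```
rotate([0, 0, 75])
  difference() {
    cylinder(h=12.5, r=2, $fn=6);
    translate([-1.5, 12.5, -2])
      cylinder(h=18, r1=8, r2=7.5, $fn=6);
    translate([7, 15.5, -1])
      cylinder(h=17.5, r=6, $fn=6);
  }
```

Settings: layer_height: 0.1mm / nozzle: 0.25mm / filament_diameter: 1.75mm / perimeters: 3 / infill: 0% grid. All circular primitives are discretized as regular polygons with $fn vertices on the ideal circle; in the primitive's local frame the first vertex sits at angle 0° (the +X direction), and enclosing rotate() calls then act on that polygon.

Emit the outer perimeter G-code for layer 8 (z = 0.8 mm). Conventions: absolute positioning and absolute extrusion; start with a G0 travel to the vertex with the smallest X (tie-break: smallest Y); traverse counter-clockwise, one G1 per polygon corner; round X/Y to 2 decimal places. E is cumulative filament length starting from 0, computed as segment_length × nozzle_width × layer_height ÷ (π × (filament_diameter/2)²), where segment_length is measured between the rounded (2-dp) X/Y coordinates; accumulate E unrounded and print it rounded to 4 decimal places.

G0 X-1.93 Y-0.52 Z0.80
G1 X-0.52 Y-1.93 E0.0207
G1 X1.41 Y-1.41 E0.0415
G1 X1.93 Y0.52 E0.0623
G1 X0.52 Y1.93 E0.0830
G1 X-1.41 Y1.41 E0.1038
G1 X-1.93 Y-0.52 E0.1246

At z = 0.8 mm: the cylinder: section is a regular 6-gon, circumradius r=2; the cone at (-1.5, 12.5) (r1=8→r2=7.5) has section circumradius 7.922 here — a regular 6-gon; the r=6 cylinder at (7, 15.5) gives a regular 6-gon of circumradius 6 (constant along its height); Subtracting the remaining from the first: starting from the r=2 cylinder, the cone at (-1.5, 12.5) misses the remaining region (no effect); the r=6 cylinder at (7, 15.5) misses the remaining region (no effect) — 1 connected region; (whole slice rotated 75° about Z — lengths, areas and connectivity unchanged). The outline is a single polygon with 6 vertices. Extrusion per mm of travel: 0.25 × 0.1 / (π × 0.875²) = 0.010394. Accumulating E over each segment gives final E = 0.1246.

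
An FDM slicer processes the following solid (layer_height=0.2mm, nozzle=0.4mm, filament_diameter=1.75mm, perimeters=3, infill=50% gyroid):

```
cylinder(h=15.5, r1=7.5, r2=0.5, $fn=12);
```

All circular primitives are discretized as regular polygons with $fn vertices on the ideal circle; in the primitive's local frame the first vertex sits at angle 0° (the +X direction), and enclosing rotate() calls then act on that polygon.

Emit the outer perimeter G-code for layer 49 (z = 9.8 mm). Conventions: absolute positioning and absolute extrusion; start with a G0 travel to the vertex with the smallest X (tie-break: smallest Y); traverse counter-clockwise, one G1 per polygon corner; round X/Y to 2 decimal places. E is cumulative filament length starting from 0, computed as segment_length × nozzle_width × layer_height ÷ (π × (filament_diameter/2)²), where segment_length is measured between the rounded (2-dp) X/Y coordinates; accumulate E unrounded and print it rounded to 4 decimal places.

G0 X-3.07 Y0.00 Z9.80
G1 X-2.66 Y-1.54 E0.0530
G1 X-1.54 Y-2.66 E0.1057
G1 X0.00 Y-3.07 E0.1587
G1 X1.54 Y-2.66 E0.2117
G1 X2.66 Y-1.54 E0.2644
G1 X3.07 Y0.00 E0.3174
G1 X2.66 Y1.54 E0.3704
G1 X1.54 Y2.66 E0.4231
G1 X0.00 Y3.07 E0.4761
G1 X-1.54 Y2.66 E0.5291
G1 X-2.66 Y1.54 E0.5818
G1 X-3.07 Y0.00 E0.6348

At z = 9.8 mm: the cone contributes a regular 12-gon of circumradius 3.074 (interpolated between r1=7.5 and r2=0.5 at t=0.632). The outline is a single polygon with 12 vertices. Extrusion per mm of travel: 0.4 × 0.2 / (π × 0.875²) = 0.033260. Accumulating E over each segment gives final E = 0.6348.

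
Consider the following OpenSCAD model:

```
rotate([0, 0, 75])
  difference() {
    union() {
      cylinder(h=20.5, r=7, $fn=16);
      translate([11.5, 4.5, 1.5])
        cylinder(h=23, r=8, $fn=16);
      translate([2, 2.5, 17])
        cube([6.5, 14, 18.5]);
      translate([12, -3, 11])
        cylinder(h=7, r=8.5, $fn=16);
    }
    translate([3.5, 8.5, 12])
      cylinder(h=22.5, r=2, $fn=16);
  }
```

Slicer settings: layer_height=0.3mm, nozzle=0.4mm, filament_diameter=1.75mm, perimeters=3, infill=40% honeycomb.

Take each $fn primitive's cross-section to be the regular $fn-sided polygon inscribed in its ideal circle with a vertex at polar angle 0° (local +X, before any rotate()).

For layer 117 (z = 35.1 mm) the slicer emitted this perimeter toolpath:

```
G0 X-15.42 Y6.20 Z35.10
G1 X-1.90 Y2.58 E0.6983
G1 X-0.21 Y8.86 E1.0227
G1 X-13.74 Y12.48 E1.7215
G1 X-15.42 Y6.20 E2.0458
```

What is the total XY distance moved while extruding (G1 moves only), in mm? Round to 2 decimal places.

Sum the Euclidean lengths of each G1 segment: total = 41.01 mm.

41.01 mm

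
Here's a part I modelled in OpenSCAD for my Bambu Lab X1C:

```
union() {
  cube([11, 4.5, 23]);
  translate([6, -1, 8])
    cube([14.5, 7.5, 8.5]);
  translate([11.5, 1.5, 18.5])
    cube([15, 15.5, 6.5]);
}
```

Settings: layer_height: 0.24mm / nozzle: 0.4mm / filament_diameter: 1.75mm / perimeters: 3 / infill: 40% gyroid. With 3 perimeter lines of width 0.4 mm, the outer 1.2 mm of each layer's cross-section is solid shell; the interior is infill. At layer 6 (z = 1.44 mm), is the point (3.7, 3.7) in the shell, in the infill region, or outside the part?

shell

At z = 1.44 mm: the 11×4.5 cube contributes its full rectangle; the cube at (6, -1) is not intersected at this z (z outside [8, 16.5]); the cube at (11.5, 1.5) does not reach this height (z outside [18.5, 25]); Taking the union: only the 11×4.5 cube is present, so the union is just that shape — 1 connected region. Overall, the cross-section is a single solid region. The nearest boundary edge runs (11.00, 4.50)→(0.00, 4.50); distance from the point to it = 0.80 mm. The point is inside the cross-section, 0.80 mm from the nearest boundary — within the 1.2 mm shell band (3 × 0.4).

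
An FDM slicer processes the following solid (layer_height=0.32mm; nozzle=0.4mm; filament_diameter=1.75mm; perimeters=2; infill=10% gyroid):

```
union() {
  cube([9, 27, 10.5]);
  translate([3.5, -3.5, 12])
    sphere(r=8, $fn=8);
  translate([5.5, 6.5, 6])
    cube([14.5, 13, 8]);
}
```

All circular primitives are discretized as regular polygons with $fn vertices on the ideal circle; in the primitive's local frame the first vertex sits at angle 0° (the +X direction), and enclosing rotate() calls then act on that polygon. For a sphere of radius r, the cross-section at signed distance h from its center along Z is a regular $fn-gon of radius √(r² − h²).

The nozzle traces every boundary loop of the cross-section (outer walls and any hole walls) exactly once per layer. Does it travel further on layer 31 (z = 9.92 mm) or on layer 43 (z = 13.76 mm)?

layer 31 (z = 9.92 mm)

Layer 31 (z = 9.92): the 9×27 cube contributes its full rectangle (perimeter 72.00 mm); the sphere at (3.5, -3.5): section is a regular 8-gon, circumradius = √(r²−h²) = √(8²−2.08²) = 7.725 (perimeter = 2·8·7.725·sin(180°/8) = 47.30 mm); the cube at (5.5, 6.5) is present — its section is the full 14.5×13 rectangle (perimeter 55.00 mm); Combining (union): the regions partially overlap (shared area 74.72 mm²), so the edge portions inside another operand are dropped and the merged outline is re-measured after clipping — boundary = 117.85 mm. So its perimeter = 117.85 mm. Layer 43 (z = 13.76): the cube does not reach this height (z outside [0, 10.5]); the sphere at (3.5, -3.5): section is a regular 8-gon, circumradius = √(r²−h²) = √(8²−1.76²) = 7.804 (perimeter = 2·8·7.804·sin(180°/8) = 47.78 mm); the 14.5×13 cube at (5.5, 6.5) contributes its full rectangle (perimeter 55.00 mm); Combining (union): the 2 present regions are separate (no shared area or edge), so areas and boundary lengths simply add and each stays a separate island — boundary = 102.78 mm. So its perimeter = 102.78 mm. Layer 31 is larger (117.85 vs 102.78 mm).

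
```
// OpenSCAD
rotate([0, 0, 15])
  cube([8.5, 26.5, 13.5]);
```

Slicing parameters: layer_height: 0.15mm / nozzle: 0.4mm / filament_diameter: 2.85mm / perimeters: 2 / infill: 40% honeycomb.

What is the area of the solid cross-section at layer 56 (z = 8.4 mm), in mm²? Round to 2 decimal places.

At z = 8.4 mm: the 8.5×26.5 cube contributes its full rectangle (area 225.25 mm²); (rotated 15° about Z; rotation is an isometry so areas/perimeters/island counts are preserved). Overall, the cross-section is a single solid region. Net area = 225.25 mm².

225.25 mm²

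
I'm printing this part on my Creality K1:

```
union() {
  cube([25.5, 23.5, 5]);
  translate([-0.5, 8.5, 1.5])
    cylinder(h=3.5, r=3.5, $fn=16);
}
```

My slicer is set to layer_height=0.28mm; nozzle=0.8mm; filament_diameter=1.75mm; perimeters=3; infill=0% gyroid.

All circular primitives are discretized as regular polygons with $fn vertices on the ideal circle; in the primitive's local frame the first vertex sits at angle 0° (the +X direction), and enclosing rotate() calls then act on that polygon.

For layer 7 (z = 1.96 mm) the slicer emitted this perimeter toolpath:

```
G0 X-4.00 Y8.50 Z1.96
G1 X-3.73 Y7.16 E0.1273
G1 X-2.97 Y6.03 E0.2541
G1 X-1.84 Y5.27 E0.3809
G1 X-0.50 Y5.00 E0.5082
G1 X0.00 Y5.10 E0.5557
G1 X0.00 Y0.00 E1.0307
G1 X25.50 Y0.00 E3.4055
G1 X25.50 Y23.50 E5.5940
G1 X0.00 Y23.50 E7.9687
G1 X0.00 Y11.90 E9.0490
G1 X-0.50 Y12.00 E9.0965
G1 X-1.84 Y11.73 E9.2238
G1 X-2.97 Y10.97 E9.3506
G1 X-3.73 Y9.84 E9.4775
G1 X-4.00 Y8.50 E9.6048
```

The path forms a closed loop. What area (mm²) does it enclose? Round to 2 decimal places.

621.42 mm²

Apply the shoelace formula to the sequence of (X, Y) vertices; enclosed area = 621.42 mm².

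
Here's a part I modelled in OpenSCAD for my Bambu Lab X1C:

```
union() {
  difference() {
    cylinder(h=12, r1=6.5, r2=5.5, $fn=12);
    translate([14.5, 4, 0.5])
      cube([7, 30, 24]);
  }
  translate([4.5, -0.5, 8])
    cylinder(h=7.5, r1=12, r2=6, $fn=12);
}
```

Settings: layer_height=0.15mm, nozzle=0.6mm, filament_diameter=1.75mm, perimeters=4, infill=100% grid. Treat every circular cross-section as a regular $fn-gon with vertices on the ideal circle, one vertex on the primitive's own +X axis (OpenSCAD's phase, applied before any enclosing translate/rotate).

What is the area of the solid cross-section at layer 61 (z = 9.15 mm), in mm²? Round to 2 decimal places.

368.30 mm²

At z = 9.15 mm: the cone: at t=0.763 of its height the radius interpolates to r₁+(r₂−r₁)t = 5.737, giving a regular 12-gon of that circumradius (area = (12/2)·5.737²·sin(360°/12) = 98.76 mm²); the cube at (14.5, 4) (footprint 7×30) is included at this height (area 210.00 mm²); After the difference (first − rest): starting from the cone (98.76 mm²), the 7×30 cube at (14.5, 4) misses the remaining region (no effect) — area = 98.76 mm²; the cone at (4.5, -0.5) contributes a regular 12-gon of circumradius 11.080 (interpolated between r1=12 and r2=6 at t=0.153) (area = (12/2)·11.080²·sin(360°/12) = 368.30 mm²); Merging all regions: that combined region lies entirely inside the cone at (4.5, -0.5), so the union is just the cone at (4.5, -0.5) — area = 368.30 mm². Overall, the cross-section is a single solid region. Net area = 368.30 mm².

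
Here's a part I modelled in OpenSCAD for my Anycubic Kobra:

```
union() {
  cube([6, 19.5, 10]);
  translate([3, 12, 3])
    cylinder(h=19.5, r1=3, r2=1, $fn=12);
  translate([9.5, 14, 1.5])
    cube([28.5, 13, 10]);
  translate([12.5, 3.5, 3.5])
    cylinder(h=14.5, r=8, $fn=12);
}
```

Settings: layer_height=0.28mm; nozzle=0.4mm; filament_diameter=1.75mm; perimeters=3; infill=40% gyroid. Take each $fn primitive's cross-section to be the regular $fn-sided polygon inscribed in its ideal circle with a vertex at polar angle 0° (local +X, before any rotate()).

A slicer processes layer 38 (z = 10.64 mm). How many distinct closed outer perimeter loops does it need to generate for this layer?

3

At z = 10.64 mm: the cube does not reach this height (z outside [0, 10]); the cone at (3, 12): at t=0.392 of its height the radius interpolates to r₁+(r₂−r₁)t = 2.216, giving a regular 12-gon of that circumradius; the 28.5×13 cube at (9.5, 14) contributes its full rectangle; the r=8 cylinder at (12.5, 3.5) gives a regular 12-gon of circumradius 8 (constant along its height); Taking the union: the 3 present regions are separate (no shared area or edge), so areas and boundary lengths simply add and each stays a separate island — 3 connected regions. The result has 3 disconnected regions.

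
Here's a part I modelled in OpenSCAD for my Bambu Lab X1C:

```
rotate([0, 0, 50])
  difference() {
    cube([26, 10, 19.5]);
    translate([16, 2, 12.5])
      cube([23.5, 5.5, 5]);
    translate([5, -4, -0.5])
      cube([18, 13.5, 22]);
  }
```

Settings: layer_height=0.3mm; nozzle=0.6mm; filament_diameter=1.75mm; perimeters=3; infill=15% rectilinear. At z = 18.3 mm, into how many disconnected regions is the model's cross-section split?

1

At z = 18.3 mm: the cube is present — its section is the full 26×10 rectangle; the cube at (16, 2) does not reach this height (z outside [12.5, 17.5]); the cube at (5, -4) (footprint 18×13.5) is included at this height; After the difference (first − rest): starting from the 26×10 cube, the 18×13.5 cube at (5, -4) partially overlaps it — only the 171.00 mm² overlap (of its 243.00 mm²) is removed, clipping the outline — 1 connected region; (rotated 50° about Z; rotation is an isometry so areas/perimeters/island counts are preserved). The result has 1 disconnected region.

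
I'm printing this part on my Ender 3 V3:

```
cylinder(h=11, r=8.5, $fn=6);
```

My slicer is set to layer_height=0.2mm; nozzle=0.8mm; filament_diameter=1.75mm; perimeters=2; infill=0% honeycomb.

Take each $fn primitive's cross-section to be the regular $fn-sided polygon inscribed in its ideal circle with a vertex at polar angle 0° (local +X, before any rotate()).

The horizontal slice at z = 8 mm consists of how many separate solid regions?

At z = 8 mm: the r=8.5 cylinder contributes a regular 6-gon of circumradius 8.5. The result has 1 disconnected region.

1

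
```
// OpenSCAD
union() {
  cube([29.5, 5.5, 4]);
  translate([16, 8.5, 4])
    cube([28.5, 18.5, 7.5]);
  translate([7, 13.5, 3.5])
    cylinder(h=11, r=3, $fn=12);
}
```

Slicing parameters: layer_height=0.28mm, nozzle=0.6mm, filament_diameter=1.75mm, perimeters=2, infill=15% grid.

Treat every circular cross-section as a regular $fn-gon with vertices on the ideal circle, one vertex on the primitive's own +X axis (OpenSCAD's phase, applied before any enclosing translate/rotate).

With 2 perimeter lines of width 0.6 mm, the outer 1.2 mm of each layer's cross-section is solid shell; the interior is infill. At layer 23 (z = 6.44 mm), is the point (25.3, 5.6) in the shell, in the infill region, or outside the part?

At z = 6.44 mm: the cube is not intersected at this z (z outside [0, 4]); the cube at (16, 8.5) is present — its section is the full 28.5×18.5 rectangle; the r=3 cylinder at (7, 13.5) contributes a regular 12-gon of circumradius 3; Merging all regions: the 2 present regions are separate (no shared area or edge), so areas and boundary lengths simply add and each stays a separate island — 2 connected regions. Overall, the cross-section has 2 separate islands. The nearest boundary edge runs (44.50, 8.50)→(16.00, 8.50); distance from the point to it = 2.90 mm. The point is not inside any of the regions above, so it lies outside the cross-section (2.90 mm from the nearest boundary).

outside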